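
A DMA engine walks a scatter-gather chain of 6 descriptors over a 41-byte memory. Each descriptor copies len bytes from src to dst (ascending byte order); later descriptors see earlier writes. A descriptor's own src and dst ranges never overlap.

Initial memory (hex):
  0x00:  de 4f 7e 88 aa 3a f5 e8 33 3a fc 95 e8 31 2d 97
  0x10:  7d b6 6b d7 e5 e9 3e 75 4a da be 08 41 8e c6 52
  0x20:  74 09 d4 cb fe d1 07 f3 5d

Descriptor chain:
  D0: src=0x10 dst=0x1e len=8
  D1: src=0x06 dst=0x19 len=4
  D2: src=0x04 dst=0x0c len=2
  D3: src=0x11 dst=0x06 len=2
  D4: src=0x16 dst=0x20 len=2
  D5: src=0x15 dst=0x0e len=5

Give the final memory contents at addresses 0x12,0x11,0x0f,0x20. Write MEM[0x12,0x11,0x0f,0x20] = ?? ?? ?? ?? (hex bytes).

MEM[0x12,0x11,0x0f,0x20] = f5 4a 3e 3e

#0 dst[0x1e+8] := {0x7d,0xb6,0x6b,0xd7,0xe5,0xe9,0x3e,0x75}
#1 dst[0x19+4] := {0xf5,0xe8,0x33,0x3a}
#2 dst[0x0c+2] := {0xaa,0x3a}
#3 dst[0x06+2] := {0xb6,0x6b}
#4 dst[0x20+2] := {0x3e,0x75}
#5 dst[0x0e+5] := {0xe9,0x3e,0x75,0x4a,0xf5}
query mem[0x12]=0xf5, mem[0x11]=0x4a, mem[0x0f]=0x3e, mem[0x20]=0x3e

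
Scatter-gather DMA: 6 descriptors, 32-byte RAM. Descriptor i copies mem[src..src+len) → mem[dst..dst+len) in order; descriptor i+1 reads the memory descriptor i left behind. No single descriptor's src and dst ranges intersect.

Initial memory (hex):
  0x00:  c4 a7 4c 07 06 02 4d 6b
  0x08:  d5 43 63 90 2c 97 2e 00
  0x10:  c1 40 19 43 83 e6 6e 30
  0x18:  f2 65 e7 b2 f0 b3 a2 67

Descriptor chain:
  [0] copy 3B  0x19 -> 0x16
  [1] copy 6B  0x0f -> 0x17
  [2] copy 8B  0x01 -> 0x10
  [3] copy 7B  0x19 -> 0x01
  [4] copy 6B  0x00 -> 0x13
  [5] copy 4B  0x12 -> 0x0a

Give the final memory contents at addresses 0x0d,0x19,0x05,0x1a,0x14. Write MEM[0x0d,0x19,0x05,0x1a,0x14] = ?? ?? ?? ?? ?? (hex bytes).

D0: mem[0x16..0x18] <- [65 e7 b2]
D1: mem[0x17..0x1c] <- [00 c1 40 19 43 83]
D2: mem[0x10..0x17] <- [a7 4c 07 06 02 4d 6b d5]
D3: mem[0x01..0x07] <- [40 19 43 83 b3 a2 67]
D4: mem[0x13..0x18] <- [c4 40 19 43 83 b3]
D5: mem[0x0a..0x0d] <- [07 c4 40 19]
query mem[0x0d]=0x19, mem[0x19]=0x40, mem[0x05]=0xb3, mem[0x1a]=0x19, mem[0x14]=0x40

MEM[0x0d,0x19,0x05,0x1a,0x14] = 19 40 b3 19 40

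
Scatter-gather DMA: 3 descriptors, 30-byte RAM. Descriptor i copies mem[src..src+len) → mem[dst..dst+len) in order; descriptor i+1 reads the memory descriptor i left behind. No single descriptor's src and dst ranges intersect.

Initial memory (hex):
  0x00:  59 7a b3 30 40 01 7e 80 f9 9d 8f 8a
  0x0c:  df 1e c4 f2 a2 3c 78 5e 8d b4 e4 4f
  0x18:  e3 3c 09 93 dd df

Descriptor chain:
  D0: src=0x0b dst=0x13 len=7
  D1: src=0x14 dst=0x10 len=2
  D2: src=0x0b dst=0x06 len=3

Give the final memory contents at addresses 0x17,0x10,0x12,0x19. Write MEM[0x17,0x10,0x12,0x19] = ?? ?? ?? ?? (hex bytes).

#0 dst[0x13+7] := {0x8a,0xdf,0x1e,0xc4,0xf2,0xa2,0x3c}
#1 dst[0x10+2] := {0xdf,0x1e}
#2 dst[0x06+3] := {0x8a,0xdf,0x1e}
query mem[0x17]=0xf2, mem[0x10]=0xdf, mem[0x12]=0x78, mem[0x19]=0x3c

MEM[0x17,0x10,0x12,0x19] = f2 df 78 3c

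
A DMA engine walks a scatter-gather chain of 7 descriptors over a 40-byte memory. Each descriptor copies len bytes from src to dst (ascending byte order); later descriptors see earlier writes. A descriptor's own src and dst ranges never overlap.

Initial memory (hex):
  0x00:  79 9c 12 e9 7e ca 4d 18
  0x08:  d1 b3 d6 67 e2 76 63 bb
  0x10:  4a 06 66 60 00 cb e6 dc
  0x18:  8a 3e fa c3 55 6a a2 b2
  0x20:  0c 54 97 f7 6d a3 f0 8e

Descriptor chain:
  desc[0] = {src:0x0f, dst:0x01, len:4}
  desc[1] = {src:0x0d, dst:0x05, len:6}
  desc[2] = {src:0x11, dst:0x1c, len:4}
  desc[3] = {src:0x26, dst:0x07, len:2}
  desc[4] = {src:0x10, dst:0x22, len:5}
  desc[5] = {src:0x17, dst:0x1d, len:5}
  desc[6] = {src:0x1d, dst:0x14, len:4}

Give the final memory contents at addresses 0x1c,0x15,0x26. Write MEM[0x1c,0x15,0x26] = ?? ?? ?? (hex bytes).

MEM[0x1c,0x15,0x26] = 06 8a 00

  after D0: wrote 4B at 0x01 = bb4a0666
  after D1: wrote 6B at 0x05 = 7663bb4a0666
  after D2: wrote 4B at 0x1c = 06666000
  after D3: wrote 2B at 0x07 = f08e
  after D4: wrote 5B at 0x22 = 4a06666000
  after D5: wrote 5B at 0x1d = dc8a3efac3
  after D6: wrote 4B at 0x14 = dc8a3efa
query mem[0x1c]=0x06, mem[0x15]=0x8a, mem[0x26]=0x00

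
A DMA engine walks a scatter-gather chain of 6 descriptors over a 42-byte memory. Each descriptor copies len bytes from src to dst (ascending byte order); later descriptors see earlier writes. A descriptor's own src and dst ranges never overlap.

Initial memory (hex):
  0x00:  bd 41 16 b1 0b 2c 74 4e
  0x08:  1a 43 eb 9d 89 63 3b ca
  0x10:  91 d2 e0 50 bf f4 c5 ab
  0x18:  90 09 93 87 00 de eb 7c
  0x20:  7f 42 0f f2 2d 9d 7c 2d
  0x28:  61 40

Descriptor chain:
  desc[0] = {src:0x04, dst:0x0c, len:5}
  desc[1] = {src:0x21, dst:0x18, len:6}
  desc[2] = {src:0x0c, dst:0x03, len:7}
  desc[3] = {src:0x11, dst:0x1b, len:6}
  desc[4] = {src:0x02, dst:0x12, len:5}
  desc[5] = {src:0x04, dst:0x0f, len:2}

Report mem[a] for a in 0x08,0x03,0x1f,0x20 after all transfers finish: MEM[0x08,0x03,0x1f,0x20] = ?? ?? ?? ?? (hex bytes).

MEM[0x08,0x03,0x1f,0x20] = d2 0b f4 c5

  after D0: wrote 5B at 0x0c = 0b2c744e1a
  after D1: wrote 6B at 0x18 = 420ff22d9d7c
  after D2: wrote 7B at 0x03 = 0b2c744e1ad2e0
  after D3: wrote 6B at 0x1b = d2e050bff4c5
  after D4: wrote 5B at 0x12 = 160b2c744e
  after D5: wrote 2B at 0x0f = 2c74
query mem[0x08]=0xd2, mem[0x03]=0x0b, mem[0x1f]=0xf4, mem[0x20]=0xc5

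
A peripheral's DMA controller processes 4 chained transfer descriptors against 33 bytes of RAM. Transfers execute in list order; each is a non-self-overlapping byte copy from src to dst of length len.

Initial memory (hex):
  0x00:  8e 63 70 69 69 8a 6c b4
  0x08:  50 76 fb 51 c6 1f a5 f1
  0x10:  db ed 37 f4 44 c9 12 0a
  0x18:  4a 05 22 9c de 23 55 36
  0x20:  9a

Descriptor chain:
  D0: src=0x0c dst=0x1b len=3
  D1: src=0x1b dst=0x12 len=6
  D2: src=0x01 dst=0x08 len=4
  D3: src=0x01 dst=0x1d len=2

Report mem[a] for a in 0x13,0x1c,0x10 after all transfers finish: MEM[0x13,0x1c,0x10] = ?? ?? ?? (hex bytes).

MEM[0x13,0x1c,0x10] = 1f 1f db

D0: mem[0x1b..0x1d] <- [c6 1f a5]
D1: mem[0x12..0x17] <- [c6 1f a5 55 36 9a]
D2: mem[0x08..0x0b] <- [63 70 69 69]
D3: mem[0x1d..0x1e] <- [63 70]
query mem[0x13]=0x1f, mem[0x1c]=0x1f, mem[0x10]=0xdb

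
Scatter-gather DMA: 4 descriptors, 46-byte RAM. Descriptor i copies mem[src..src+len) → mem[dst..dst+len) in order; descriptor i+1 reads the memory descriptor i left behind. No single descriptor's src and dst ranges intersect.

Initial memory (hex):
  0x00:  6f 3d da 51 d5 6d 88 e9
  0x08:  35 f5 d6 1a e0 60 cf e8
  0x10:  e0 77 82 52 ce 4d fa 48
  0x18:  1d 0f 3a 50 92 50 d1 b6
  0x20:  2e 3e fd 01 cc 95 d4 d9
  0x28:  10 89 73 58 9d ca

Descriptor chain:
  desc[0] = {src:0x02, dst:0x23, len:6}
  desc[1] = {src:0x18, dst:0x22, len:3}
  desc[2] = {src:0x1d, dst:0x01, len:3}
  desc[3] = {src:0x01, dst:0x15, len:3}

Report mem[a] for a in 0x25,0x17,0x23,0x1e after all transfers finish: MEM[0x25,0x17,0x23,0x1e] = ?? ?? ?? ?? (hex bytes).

MEM[0x25,0x17,0x23,0x1e] = d5 b6 0f d1

#0 dst[0x23+6] := {0xda,0x51,0xd5,0x6d,0x88,0xe9}
#1 dst[0x22+3] := {0x1d,0x0f,0x3a}
#2 dst[0x01+3] := {0x50,0xd1,0xb6}
#3 dst[0x15+3] := {0x50,0xd1,0xb6}
query mem[0x25]=0xd5, mem[0x17]=0xb6, mem[0x23]=0x0f, mem[0x1e]=0xd1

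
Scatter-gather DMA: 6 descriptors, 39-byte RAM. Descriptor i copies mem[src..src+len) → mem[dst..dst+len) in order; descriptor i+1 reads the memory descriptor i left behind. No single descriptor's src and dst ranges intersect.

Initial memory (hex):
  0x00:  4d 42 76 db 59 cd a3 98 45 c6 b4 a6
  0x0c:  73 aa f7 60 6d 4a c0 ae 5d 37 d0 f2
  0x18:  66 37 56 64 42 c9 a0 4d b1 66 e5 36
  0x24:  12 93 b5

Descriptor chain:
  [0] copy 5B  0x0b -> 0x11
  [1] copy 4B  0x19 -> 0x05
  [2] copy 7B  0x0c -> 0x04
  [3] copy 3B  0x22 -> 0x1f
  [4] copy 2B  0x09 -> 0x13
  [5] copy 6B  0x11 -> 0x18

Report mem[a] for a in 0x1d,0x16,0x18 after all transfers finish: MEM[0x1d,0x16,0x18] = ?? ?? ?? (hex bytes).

MEM[0x1d,0x16,0x18] = d0 d0 a6

D0: mem[0x11..0x15] <- [a6 73 aa f7 60]
D1: mem[0x05..0x08] <- [37 56 64 42]
D2: mem[0x04..0x0a] <- [73 aa f7 60 6d a6 73]
D3: mem[0x1f..0x21] <- [e5 36 12]
D4: mem[0x13..0x14] <- [a6 73]
D5: mem[0x18..0x1d] <- [a6 73 a6 73 60 d0]
query mem[0x1d]=0xd0, mem[0x16]=0xd0, mem[0x18]=0xa6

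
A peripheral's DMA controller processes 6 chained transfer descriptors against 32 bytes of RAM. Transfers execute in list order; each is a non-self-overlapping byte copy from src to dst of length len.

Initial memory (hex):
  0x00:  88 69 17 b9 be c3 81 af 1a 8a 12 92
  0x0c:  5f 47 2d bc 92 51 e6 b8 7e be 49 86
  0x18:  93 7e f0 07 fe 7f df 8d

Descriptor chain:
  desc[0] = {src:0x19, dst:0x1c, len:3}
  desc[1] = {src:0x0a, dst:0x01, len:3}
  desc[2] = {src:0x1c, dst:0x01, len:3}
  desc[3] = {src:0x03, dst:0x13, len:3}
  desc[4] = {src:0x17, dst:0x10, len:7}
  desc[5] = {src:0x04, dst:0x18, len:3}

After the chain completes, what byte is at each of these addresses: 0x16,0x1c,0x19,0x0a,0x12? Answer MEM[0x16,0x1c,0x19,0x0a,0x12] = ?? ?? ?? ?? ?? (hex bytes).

D0: mem[0x1c..0x1e] <- [7e f0 07]
D1: mem[0x01..0x03] <- [12 92 5f]
D2: mem[0x01..0x03] <- [7e f0 07]
D3: mem[0x13..0x15] <- [07 be c3]
D4: mem[0x10..0x16] <- [86 93 7e f0 07 7e f0]
D5: mem[0x18..0x1a] <- [be c3 81]
query mem[0x16]=0xf0, mem[0x1c]=0x7e, mem[0x19]=0xc3, mem[0x0a]=0x12, mem[0x12]=0x7e

MEM[0x16,0x1c,0x19,0x0a,0x12] = f0 7e c3 12 7e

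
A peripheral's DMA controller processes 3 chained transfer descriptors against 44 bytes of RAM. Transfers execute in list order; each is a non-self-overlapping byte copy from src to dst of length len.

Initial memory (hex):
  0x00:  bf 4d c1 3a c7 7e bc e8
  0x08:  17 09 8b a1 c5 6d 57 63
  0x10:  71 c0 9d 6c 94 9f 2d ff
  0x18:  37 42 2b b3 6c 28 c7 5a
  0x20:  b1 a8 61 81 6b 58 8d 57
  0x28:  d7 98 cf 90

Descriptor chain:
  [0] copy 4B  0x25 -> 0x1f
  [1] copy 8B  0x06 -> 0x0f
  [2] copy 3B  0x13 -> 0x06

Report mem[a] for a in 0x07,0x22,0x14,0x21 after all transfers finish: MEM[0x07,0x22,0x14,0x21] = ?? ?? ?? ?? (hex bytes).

MEM[0x07,0x22,0x14,0x21] = a1 d7 a1 57

[0] 0x25->0x1f len=4 : 58 8d 57 d7
[1] 0x06->0x0f len=8 : bc e8 17 09 8b a1 c5 6d
[2] 0x13->0x06 len=3 : 8b a1 c5
query mem[0x07]=0xa1, mem[0x22]=0xd7, mem[0x14]=0xa1, mem[0x21]=0x57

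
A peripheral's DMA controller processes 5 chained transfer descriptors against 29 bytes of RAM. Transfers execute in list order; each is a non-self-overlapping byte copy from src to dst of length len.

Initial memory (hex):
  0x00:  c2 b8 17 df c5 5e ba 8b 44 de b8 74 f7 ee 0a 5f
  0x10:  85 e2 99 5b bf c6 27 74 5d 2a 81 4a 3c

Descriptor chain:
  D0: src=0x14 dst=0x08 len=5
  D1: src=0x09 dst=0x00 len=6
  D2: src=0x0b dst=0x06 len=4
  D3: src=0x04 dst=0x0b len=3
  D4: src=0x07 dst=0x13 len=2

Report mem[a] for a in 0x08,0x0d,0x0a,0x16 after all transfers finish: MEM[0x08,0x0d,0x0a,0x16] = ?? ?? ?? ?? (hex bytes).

MEM[0x08,0x0d,0x0a,0x16] = ee 74 27 27

D0: mem[0x08..0x0c] <- [bf c6 27 74 5d]
D1: mem[0x00..0x05] <- [c6 27 74 5d ee 0a]
D2: mem[0x06..0x09] <- [74 5d ee 0a]
D3: mem[0x0b..0x0d] <- [ee 0a 74]
D4: mem[0x13..0x14] <- [5d ee]
query mem[0x08]=0xee, mem[0x0d]=0x74, mem[0x0a]=0x27, mem[0x16]=0x27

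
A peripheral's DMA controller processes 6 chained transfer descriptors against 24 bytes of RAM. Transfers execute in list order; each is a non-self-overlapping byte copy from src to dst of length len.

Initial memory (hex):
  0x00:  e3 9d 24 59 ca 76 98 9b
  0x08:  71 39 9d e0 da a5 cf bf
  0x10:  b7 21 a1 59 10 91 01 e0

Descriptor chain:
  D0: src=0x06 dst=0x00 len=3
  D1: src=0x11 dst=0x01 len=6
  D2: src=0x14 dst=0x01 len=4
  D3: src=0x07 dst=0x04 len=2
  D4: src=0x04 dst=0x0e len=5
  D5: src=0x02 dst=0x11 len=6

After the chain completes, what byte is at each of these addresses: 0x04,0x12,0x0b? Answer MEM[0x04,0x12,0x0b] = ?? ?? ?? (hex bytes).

#0 dst[0x00+3] := {0x98,0x9b,0x71}
#1 dst[0x01+6] := {0x21,0xa1,0x59,0x10,0x91,0x01}
#2 dst[0x01+4] := {0x10,0x91,0x01,0xe0}
#3 dst[0x04+2] := {0x9b,0x71}
#4 dst[0x0e+5] := {0x9b,0x71,0x01,0x9b,0x71}
#5 dst[0x11+6] := {0x91,0x01,0x9b,0x71,0x01,0x9b}
query mem[0x04]=0x9b, mem[0x12]=0x01, mem[0x0b]=0xe0

MEM[0x04,0x12,0x0b] = 9b 01 e0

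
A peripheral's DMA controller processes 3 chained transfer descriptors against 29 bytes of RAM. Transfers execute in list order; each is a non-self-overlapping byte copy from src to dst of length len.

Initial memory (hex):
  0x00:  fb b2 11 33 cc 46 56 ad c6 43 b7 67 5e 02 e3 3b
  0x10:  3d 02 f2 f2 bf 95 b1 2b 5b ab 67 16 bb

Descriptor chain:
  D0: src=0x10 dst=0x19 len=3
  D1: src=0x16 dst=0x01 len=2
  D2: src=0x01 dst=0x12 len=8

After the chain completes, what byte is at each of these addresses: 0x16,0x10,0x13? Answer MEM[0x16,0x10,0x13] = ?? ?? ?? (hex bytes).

D0: mem[0x19..0x1b] <- [3d 02 f2]
D1: mem[0x01..0x02] <- [b1 2b]
D2: mem[0x12..0x19] <- [b1 2b 33 cc 46 56 ad c6]
query mem[0x16]=0x46, mem[0x10]=0x3d, mem[0x13]=0x2b

MEM[0x16,0x10,0x13] = 46 3d 2b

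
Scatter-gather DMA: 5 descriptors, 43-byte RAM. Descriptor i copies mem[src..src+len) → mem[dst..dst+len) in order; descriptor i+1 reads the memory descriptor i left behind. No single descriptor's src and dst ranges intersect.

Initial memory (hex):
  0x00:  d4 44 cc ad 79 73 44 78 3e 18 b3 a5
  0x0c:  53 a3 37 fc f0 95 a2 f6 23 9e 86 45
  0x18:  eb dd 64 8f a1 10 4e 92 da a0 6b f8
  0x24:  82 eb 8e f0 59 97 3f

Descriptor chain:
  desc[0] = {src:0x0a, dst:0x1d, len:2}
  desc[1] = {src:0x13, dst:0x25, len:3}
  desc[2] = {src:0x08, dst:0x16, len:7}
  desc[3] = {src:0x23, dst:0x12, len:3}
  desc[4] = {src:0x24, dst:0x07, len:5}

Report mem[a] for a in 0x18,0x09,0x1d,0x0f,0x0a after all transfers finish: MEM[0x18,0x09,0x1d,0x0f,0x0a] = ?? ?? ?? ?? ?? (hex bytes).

D0: mem[0x1d..0x1e] <- [b3 a5]
D1: mem[0x25..0x27] <- [f6 23 9e]
D2: mem[0x16..0x1c] <- [3e 18 b3 a5 53 a3 37]
D3: mem[0x12..0x14] <- [f8 82 f6]
D4: mem[0x07..0x0b] <- [82 f6 23 9e 59]
query mem[0x18]=0xb3, mem[0x09]=0x23, mem[0x1d]=0xb3, mem[0x0f]=0xfc, mem[0x0a]=0x9e

MEM[0x18,0x09,0x1d,0x0f,0x0a] = b3 23 b3 fc 9e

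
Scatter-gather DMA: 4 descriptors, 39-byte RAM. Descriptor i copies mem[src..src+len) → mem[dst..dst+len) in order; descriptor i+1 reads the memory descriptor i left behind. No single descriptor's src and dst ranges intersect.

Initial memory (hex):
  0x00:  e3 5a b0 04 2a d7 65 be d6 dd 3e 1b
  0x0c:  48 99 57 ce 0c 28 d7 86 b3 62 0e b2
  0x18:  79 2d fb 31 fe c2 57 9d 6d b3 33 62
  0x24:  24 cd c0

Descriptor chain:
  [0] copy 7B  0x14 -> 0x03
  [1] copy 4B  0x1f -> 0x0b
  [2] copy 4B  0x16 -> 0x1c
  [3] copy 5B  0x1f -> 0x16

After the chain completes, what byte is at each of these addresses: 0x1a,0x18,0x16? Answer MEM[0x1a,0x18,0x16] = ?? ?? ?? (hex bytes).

  after D0: wrote 7B at 0x03 = b3620eb2792dfb
  after D1: wrote 4B at 0x0b = 9d6db333
  after D2: wrote 4B at 0x1c = 0eb2792d
  after D3: wrote 5B at 0x16 = 2d6db33362
query mem[0x1a]=0x62, mem[0x18]=0xb3, mem[0x16]=0x2d

MEM[0x1a,0x18,0x16] = 62 b3 2d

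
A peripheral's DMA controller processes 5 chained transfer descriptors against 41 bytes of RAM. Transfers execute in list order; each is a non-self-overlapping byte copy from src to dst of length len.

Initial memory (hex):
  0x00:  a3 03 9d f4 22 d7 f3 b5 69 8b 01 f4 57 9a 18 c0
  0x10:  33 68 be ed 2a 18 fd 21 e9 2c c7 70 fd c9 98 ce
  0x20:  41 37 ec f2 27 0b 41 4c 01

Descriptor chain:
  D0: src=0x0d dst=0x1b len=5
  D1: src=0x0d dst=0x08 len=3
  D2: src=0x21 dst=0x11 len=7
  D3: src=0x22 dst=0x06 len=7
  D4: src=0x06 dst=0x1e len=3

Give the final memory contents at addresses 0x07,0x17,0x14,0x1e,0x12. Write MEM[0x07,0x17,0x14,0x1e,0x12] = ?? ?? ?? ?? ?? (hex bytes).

MEM[0x07,0x17,0x14,0x1e,0x12] = f2 4c 27 ec ec

#0 dst[0x1b+5] := {0x9a,0x18,0xc0,0x33,0x68}
#1 dst[0x08+3] := {0x9a,0x18,0xc0}
#2 dst[0x11+7] := {0x37,0xec,0xf2,0x27,0x0b,0x41,0x4c}
#3 dst[0x06+7] := {0xec,0xf2,0x27,0x0b,0x41,0x4c,0x01}
#4 dst[0x1e+3] := {0xec,0xf2,0x27}
query mem[0x07]=0xf2, mem[0x17]=0x4c, mem[0x14]=0x27, mem[0x1e]=0xec, mem[0x12]=0xec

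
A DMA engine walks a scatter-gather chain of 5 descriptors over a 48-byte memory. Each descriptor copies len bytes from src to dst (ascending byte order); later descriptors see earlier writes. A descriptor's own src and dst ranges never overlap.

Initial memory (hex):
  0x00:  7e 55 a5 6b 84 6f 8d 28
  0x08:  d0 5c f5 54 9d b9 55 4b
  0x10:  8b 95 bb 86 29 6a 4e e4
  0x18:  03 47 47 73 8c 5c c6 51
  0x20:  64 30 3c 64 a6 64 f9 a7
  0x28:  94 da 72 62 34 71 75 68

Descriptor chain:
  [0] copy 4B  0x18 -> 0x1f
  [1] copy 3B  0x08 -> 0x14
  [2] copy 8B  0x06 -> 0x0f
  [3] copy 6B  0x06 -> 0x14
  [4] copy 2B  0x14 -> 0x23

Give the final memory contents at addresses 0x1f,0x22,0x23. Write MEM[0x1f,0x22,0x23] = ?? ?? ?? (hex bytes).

MEM[0x1f,0x22,0x23] = 03 73 8d

[0] 0x18->0x1f len=4 : 03 47 47 73
[1] 0x08->0x14 len=3 : d0 5c f5
[2] 0x06->0x0f len=8 : 8d 28 d0 5c f5 54 9d b9
[3] 0x06->0x14 len=6 : 8d 28 d0 5c f5 54
[4] 0x14->0x23 len=2 : 8d 28
query mem[0x1f]=0x03, mem[0x22]=0x73, mem[0x23]=0x8d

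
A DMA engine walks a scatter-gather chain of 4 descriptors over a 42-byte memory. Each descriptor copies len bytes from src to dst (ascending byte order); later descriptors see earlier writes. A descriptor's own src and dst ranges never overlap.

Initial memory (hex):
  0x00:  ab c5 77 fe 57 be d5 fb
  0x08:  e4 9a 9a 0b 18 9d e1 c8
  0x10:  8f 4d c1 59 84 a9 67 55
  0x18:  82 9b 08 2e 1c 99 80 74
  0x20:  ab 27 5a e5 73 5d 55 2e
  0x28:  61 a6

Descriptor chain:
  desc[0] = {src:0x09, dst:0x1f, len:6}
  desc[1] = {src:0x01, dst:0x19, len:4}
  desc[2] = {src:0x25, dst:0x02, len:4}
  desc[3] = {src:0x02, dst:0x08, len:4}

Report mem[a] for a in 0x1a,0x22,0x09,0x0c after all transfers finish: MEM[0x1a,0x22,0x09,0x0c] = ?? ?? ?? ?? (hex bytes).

MEM[0x1a,0x22,0x09,0x0c] = 77 18 55 18

D0: mem[0x1f..0x24] <- [9a 9a 0b 18 9d e1]
D1: mem[0x19..0x1c] <- [c5 77 fe 57]
D2: mem[0x02..0x05] <- [5d 55 2e 61]
D3: mem[0x08..0x0b] <- [5d 55 2e 61]
query mem[0x1a]=0x77, mem[0x22]=0x18, mem[0x09]=0x55, mem[0x0c]=0x18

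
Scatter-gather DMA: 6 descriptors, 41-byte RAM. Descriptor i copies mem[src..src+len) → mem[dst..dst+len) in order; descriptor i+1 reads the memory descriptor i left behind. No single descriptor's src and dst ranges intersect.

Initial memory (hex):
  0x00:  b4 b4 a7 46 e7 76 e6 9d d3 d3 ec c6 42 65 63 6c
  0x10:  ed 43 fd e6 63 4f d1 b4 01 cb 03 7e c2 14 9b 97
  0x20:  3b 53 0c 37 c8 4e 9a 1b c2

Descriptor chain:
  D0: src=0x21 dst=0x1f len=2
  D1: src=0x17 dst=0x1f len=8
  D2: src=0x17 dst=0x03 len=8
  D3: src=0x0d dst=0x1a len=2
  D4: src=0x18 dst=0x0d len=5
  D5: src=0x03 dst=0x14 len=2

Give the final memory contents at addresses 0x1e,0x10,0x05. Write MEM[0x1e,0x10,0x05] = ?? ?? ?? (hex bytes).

D0: mem[0x1f..0x20] <- [53 0c]
D1: mem[0x1f..0x26] <- [b4 01 cb 03 7e c2 14 9b]
D2: mem[0x03..0x0a] <- [b4 01 cb 03 7e c2 14 9b]
D3: mem[0x1a..0x1b] <- [65 63]
D4: mem[0x0d..0x11] <- [01 cb 65 63 c2]
D5: mem[0x14..0x15] <- [b4 01]
query mem[0x1e]=0x9b, mem[0x10]=0x63, mem[0x05]=0xcb

MEM[0x1e,0x10,0x05] = 9b 63 cb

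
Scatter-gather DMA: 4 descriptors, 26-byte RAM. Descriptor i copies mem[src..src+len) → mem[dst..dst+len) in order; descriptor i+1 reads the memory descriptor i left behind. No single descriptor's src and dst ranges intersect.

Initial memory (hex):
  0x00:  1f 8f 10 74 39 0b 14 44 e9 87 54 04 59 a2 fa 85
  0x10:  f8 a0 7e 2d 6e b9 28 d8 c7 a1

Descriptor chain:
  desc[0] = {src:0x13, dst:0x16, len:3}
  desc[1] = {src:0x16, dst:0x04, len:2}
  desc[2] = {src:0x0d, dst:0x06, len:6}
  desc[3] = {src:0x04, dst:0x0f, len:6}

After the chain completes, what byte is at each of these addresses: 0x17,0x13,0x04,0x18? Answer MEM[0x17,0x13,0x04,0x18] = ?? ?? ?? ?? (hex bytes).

  after D0: wrote 3B at 0x16 = 2d6eb9
  after D1: wrote 2B at 0x04 = 2d6e
  after D2: wrote 6B at 0x06 = a2fa85f8a07e
  after D3: wrote 6B at 0x0f = 2d6ea2fa85f8
query mem[0x17]=0x6e, mem[0x13]=0x85, mem[0x04]=0x2d, mem[0x18]=0xb9

MEM[0x17,0x13,0x04,0x18] = 6e 85 2d b9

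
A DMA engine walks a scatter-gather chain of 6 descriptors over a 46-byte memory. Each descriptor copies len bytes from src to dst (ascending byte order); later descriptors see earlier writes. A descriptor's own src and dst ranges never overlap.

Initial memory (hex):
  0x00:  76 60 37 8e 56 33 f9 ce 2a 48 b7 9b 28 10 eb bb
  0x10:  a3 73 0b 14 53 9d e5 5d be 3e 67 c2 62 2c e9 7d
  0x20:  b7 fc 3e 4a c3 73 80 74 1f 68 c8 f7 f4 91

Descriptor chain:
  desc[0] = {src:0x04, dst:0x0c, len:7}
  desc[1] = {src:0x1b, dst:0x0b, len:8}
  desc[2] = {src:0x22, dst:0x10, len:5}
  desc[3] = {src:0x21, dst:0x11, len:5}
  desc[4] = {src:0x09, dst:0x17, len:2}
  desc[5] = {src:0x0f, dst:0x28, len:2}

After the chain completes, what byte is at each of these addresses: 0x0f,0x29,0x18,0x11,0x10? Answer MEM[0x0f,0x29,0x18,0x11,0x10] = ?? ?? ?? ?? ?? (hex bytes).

MEM[0x0f,0x29,0x18,0x11,0x10] = 7d 3e b7 fc 3e

  after D0: wrote 7B at 0x0c = 5633f9ce2a48b7
  after D1: wrote 8B at 0x0b = c2622ce97db7fc3e
  after D2: wrote 5B at 0x10 = 3e4ac37380
  after D3: wrote 5B at 0x11 = fc3e4ac373
  after D4: wrote 2B at 0x17 = 48b7
  after D5: wrote 2B at 0x28 = 7d3e
query mem[0x0f]=0x7d, mem[0x29]=0x3e, mem[0x18]=0xb7, mem[0x11]=0xfc, mem[0x10]=0x3e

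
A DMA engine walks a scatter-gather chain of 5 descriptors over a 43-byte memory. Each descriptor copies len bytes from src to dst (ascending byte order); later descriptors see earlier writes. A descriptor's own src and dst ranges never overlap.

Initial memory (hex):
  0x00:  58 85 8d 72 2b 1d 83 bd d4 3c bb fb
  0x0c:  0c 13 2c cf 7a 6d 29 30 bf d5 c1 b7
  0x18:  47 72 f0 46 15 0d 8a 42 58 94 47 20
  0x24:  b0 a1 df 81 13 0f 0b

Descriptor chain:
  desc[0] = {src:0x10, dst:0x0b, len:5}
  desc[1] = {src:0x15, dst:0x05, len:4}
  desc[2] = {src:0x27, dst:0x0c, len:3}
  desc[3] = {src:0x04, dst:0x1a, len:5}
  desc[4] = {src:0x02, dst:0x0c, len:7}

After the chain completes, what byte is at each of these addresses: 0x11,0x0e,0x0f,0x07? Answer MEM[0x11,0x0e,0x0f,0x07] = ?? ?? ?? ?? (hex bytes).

MEM[0x11,0x0e,0x0f,0x07] = b7 2b d5 b7

D0: mem[0x0b..0x0f] <- [7a 6d 29 30 bf]
D1: mem[0x05..0x08] <- [d5 c1 b7 47]
D2: mem[0x0c..0x0e] <- [81 13 0f]
D3: mem[0x1a..0x1e] <- [2b d5 c1 b7 47]
D4: mem[0x0c..0x12] <- [8d 72 2b d5 c1 b7 47]
query mem[0x11]=0xb7, mem[0x0e]=0x2b, mem[0x0f]=0xd5, mem[0x07]=0xb7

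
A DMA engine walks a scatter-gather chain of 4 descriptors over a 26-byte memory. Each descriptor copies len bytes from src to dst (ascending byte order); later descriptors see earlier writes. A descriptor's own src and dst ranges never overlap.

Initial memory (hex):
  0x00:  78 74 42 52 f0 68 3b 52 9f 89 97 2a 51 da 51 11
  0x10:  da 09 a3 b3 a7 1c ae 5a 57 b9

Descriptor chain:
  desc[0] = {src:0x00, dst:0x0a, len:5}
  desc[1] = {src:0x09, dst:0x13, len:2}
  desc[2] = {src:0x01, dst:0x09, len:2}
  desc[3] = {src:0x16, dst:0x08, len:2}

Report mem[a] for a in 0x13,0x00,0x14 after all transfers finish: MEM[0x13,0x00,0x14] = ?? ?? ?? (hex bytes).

MEM[0x13,0x00,0x14] = 89 78 78

[0] 0x00->0x0a len=5 : 78 74 42 52 f0
[1] 0x09->0x13 len=2 : 89 78
[2] 0x01->0x09 len=2 : 74 42
[3] 0x16->0x08 len=2 : ae 5a
query mem[0x13]=0x89, mem[0x00]=0x78, mem[0x14]=0x78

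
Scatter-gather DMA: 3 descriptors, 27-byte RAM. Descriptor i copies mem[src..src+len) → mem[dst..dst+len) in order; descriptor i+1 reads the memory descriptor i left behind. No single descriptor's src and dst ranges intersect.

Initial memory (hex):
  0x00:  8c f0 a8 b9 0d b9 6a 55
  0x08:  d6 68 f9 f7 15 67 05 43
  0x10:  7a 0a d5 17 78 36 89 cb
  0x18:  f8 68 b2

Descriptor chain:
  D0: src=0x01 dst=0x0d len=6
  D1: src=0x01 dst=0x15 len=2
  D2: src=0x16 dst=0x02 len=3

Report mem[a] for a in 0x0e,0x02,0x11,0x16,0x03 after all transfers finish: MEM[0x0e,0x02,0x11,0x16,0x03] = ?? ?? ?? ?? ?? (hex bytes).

  after D0: wrote 6B at 0x0d = f0a8b90db96a
  after D1: wrote 2B at 0x15 = f0a8
  after D2: wrote 3B at 0x02 = a8cbf8
query mem[0x0e]=0xa8, mem[0x02]=0xa8, mem[0x11]=0xb9, mem[0x16]=0xa8, mem[0x03]=0xcb

MEM[0x0e,0x02,0x11,0x16,0x03] = a8 a8 b9 a8 cb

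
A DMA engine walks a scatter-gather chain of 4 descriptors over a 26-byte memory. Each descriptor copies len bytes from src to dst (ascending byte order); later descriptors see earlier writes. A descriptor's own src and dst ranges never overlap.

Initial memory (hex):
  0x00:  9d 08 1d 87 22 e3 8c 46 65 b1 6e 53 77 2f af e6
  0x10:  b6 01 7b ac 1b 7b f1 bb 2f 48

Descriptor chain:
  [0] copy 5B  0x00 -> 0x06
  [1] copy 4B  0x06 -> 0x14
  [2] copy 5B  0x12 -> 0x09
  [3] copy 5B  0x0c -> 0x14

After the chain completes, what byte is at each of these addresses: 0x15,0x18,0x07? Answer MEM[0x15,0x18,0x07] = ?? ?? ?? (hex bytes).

MEM[0x15,0x18,0x07] = 1d b6 08

[0] 0x00->0x06 len=5 : 9d 08 1d 87 22
[1] 0x06->0x14 len=4 : 9d 08 1d 87
[2] 0x12->0x09 len=5 : 7b ac 9d 08 1d
[3] 0x0c->0x14 len=5 : 08 1d af e6 b6
query mem[0x15]=0x1d, mem[0x18]=0xb6, mem[0x07]=0x08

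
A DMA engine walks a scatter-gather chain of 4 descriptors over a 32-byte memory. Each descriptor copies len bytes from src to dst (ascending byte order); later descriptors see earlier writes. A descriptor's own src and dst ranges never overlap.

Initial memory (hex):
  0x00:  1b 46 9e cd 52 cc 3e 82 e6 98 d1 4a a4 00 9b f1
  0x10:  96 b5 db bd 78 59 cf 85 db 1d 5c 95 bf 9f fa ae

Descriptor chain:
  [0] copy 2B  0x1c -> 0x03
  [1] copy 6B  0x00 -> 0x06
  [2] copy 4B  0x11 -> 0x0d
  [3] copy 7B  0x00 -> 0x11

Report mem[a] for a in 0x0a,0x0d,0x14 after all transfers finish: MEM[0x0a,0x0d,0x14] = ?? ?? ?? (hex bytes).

MEM[0x0a,0x0d,0x14] = 9f b5 bf

[0] 0x1c->0x03 len=2 : bf 9f
[1] 0x00->0x06 len=6 : 1b 46 9e bf 9f cc
[2] 0x11->0x0d len=4 : b5 db bd 78
[3] 0x00->0x11 len=7 : 1b 46 9e bf 9f cc 1b
query mem[0x0a]=0x9f, mem[0x0d]=0xb5, mem[0x14]=0xbf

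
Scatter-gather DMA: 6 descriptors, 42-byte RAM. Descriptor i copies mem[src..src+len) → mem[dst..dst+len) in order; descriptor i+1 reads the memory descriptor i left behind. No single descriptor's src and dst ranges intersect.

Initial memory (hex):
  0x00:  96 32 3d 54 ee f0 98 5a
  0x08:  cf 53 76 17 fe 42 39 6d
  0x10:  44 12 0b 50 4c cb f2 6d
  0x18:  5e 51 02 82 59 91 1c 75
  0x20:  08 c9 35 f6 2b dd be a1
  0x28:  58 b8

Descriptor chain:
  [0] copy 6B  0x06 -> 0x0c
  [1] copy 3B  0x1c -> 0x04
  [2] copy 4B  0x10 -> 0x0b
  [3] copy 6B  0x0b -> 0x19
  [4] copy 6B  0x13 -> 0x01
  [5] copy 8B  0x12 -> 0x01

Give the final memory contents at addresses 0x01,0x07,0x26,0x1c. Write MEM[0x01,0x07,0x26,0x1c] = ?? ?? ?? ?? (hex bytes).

MEM[0x01,0x07,0x26,0x1c] = 0b 5e be 50

#0 dst[0x0c+6] := {0x98,0x5a,0xcf,0x53,0x76,0x17}
#1 dst[0x04+3] := {0x59,0x91,0x1c}
#2 dst[0x0b+4] := {0x76,0x17,0x0b,0x50}
#3 dst[0x19+6] := {0x76,0x17,0x0b,0x50,0x53,0x76}
#4 dst[0x01+6] := {0x50,0x4c,0xcb,0xf2,0x6d,0x5e}
#5 dst[0x01+8] := {0x0b,0x50,0x4c,0xcb,0xf2,0x6d,0x5e,0x76}
query mem[0x01]=0x0b, mem[0x07]=0x5e, mem[0x26]=0xbe, mem[0x1c]=0x50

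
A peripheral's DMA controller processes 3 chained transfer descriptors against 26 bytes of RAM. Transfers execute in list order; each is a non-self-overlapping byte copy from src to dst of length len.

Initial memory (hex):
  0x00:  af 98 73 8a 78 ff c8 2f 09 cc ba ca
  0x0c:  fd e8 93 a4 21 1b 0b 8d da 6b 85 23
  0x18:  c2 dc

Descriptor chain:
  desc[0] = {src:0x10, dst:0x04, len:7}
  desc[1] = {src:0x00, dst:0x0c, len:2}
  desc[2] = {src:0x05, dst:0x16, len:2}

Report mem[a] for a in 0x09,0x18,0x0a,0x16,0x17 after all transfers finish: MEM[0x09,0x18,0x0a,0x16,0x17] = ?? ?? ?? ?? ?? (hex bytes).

MEM[0x09,0x18,0x0a,0x16,0x17] = 6b c2 85 1b 0b

#0 dst[0x04+7] := {0x21,0x1b,0x0b,0x8d,0xda,0x6b,0x85}
#1 dst[0x0c+2] := {0xaf,0x98}
#2 dst[0x16+2] := {0x1b,0x0b}
query mem[0x09]=0x6b, mem[0x18]=0xc2, mem[0x0a]=0x85, mem[0x16]=0x1b, mem[0x17]=0x0b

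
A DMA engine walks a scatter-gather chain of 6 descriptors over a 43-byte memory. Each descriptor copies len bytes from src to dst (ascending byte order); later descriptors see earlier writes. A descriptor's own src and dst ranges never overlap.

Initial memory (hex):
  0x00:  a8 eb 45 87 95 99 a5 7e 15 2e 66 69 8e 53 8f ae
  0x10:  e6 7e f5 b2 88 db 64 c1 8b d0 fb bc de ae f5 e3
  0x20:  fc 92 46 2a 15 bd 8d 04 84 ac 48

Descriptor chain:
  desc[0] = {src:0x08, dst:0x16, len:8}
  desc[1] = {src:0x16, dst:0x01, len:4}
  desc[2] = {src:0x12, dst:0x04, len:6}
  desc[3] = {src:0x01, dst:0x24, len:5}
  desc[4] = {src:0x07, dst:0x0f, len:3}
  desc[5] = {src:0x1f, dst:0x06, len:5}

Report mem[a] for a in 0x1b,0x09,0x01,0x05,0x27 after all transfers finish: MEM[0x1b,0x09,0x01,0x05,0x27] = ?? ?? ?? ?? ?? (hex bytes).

#0 dst[0x16+8] := {0x15,0x2e,0x66,0x69,0x8e,0x53,0x8f,0xae}
#1 dst[0x01+4] := {0x15,0x2e,0x66,0x69}
#2 dst[0x04+6] := {0xf5,0xb2,0x88,0xdb,0x15,0x2e}
#3 dst[0x24+5] := {0x15,0x2e,0x66,0xf5,0xb2}
#4 dst[0x0f+3] := {0xdb,0x15,0x2e}
#5 dst[0x06+5] := {0xe3,0xfc,0x92,0x46,0x2a}
query mem[0x1b]=0x53, mem[0x09]=0x46, mem[0x01]=0x15, mem[0x05]=0xb2, mem[0x27]=0xf5

MEM[0x1b,0x09,0x01,0x05,0x27] = 53 46 15 b2 f5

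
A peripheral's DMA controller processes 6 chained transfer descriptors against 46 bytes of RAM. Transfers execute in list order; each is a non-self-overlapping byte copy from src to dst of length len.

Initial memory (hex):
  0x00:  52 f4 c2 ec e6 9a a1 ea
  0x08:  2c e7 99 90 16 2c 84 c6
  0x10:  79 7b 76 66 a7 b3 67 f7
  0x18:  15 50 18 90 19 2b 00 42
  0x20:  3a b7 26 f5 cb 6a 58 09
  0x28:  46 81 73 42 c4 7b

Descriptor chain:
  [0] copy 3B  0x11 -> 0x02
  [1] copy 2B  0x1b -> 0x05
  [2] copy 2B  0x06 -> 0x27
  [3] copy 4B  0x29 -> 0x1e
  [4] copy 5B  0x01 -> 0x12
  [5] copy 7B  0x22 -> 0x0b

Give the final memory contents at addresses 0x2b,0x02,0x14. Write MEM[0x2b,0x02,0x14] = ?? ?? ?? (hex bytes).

#0 dst[0x02+3] := {0x7b,0x76,0x66}
#1 dst[0x05+2] := {0x90,0x19}
#2 dst[0x27+2] := {0x19,0xea}
#3 dst[0x1e+4] := {0x81,0x73,0x42,0xc4}
#4 dst[0x12+5] := {0xf4,0x7b,0x76,0x66,0x90}
#5 dst[0x0b+7] := {0x26,0xf5,0xcb,0x6a,0x58,0x19,0xea}
query mem[0x2b]=0x42, mem[0x02]=0x7b, mem[0x14]=0x76

MEM[0x2b,0x02,0x14] = 42 7b 76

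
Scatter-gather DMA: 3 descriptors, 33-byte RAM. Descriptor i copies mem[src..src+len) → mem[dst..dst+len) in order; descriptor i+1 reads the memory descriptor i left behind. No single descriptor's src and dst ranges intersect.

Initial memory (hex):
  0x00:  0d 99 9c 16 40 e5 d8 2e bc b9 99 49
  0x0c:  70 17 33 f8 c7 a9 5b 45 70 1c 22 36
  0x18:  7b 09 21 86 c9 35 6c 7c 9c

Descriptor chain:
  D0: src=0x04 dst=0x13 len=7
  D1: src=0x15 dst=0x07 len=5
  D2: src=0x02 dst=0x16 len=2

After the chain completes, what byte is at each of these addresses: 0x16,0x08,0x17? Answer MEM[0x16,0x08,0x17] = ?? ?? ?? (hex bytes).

D0: mem[0x13..0x19] <- [40 e5 d8 2e bc b9 99]
D1: mem[0x07..0x0b] <- [d8 2e bc b9 99]
D2: mem[0x16..0x17] <- [9c 16]
query mem[0x16]=0x9c, mem[0x08]=0x2e, mem[0x17]=0x16

MEM[0x16,0x08,0x17] = 9c 2e 16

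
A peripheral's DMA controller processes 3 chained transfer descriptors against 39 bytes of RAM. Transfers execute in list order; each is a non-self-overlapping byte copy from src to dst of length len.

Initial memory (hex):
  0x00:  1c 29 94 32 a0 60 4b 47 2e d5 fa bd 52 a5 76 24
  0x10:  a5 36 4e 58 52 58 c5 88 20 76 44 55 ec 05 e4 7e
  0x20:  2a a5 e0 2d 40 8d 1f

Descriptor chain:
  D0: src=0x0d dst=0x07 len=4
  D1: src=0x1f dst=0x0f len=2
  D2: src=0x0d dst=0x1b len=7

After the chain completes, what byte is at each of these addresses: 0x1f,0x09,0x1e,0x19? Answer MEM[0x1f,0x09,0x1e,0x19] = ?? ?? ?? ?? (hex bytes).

#0 dst[0x07+4] := {0xa5,0x76,0x24,0xa5}
#1 dst[0x0f+2] := {0x7e,0x2a}
#2 dst[0x1b+7] := {0xa5,0x76,0x7e,0x2a,0x36,0x4e,0x58}
query mem[0x1f]=0x36, mem[0x09]=0x24, mem[0x1e]=0x2a, mem[0x19]=0x76

MEM[0x1f,0x09,0x1e,0x19] = 36 24 2a 76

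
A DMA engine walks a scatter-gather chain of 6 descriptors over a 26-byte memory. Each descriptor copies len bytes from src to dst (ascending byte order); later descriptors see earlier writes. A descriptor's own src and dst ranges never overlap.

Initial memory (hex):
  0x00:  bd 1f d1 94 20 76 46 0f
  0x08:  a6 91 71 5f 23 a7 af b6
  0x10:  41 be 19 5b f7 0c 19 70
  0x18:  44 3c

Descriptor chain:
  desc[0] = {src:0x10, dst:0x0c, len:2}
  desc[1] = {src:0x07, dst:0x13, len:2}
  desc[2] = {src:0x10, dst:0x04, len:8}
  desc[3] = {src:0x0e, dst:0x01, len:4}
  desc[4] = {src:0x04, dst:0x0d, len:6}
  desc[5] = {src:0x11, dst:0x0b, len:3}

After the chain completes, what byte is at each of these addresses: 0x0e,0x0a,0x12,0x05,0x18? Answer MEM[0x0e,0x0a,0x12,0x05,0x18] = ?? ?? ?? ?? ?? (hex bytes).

[0] 0x10->0x0c len=2 : 41 be
[1] 0x07->0x13 len=2 : 0f a6
[2] 0x10->0x04 len=8 : 41 be 19 0f a6 0c 19 70
[3] 0x0e->0x01 len=4 : af b6 41 be
[4] 0x04->0x0d len=6 : be be 19 0f a6 0c
[5] 0x11->0x0b len=3 : a6 0c 0f
query mem[0x0e]=0xbe, mem[0x0a]=0x19, mem[0x12]=0x0c, mem[0x05]=0xbe, mem[0x18]=0x44

MEM[0x0e,0x0a,0x12,0x05,0x18] = be 19 0c be 44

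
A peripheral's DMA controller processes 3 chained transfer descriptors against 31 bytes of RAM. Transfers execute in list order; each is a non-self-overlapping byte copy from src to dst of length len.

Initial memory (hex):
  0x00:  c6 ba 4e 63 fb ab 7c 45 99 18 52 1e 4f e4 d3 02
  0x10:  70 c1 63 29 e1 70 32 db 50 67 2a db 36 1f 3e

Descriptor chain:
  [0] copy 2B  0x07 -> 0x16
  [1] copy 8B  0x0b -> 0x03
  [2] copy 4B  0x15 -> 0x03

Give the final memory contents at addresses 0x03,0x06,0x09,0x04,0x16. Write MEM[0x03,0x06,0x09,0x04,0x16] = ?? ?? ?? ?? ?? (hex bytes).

MEM[0x03,0x06,0x09,0x04,0x16] = 70 50 c1 45 45

#0 dst[0x16+2] := {0x45,0x99}
#1 dst[0x03+8] := {0x1e,0x4f,0xe4,0xd3,0x02,0x70,0xc1,0x63}
#2 dst[0x03+4] := {0x70,0x45,0x99,0x50}
query mem[0x03]=0x70, mem[0x06]=0x50, mem[0x09]=0xc1, mem[0x04]=0x45, mem[0x16]=0x45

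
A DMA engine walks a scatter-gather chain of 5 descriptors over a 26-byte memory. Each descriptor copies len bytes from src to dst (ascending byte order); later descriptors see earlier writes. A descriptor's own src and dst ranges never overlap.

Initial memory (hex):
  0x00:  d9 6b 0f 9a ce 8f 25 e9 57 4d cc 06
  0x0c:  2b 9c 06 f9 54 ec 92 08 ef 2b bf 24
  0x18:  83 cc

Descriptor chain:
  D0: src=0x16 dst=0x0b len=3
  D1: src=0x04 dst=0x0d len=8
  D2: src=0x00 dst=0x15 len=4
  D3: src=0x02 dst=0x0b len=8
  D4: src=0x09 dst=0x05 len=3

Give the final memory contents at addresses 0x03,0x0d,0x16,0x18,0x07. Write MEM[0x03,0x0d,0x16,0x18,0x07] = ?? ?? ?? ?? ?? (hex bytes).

#0 dst[0x0b+3] := {0xbf,0x24,0x83}
#1 dst[0x0d+8] := {0xce,0x8f,0x25,0xe9,0x57,0x4d,0xcc,0xbf}
#2 dst[0x15+4] := {0xd9,0x6b,0x0f,0x9a}
#3 dst[0x0b+8] := {0x0f,0x9a,0xce,0x8f,0x25,0xe9,0x57,0x4d}
#4 dst[0x05+3] := {0x4d,0xcc,0x0f}
query mem[0x03]=0x9a, mem[0x0d]=0xce, mem[0x16]=0x6b, mem[0x18]=0x9a, mem[0x07]=0x0f

MEM[0x03,0x0d,0x16,0x18,0x07] = 9a ce 6b 9a 0f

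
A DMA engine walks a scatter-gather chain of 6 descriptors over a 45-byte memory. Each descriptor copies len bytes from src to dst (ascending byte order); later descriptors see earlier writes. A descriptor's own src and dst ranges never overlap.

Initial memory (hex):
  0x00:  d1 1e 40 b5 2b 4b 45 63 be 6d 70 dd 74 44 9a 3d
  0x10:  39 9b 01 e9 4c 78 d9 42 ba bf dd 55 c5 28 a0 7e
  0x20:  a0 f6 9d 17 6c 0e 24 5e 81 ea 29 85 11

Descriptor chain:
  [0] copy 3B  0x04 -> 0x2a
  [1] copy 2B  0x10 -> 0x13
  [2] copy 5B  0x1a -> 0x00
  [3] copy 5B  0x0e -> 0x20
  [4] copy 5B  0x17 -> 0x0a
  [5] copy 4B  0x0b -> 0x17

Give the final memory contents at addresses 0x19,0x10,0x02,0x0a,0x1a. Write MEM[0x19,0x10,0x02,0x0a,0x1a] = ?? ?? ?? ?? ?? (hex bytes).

#0 dst[0x2a+3] := {0x2b,0x4b,0x45}
#1 dst[0x13+2] := {0x39,0x9b}
#2 dst[0x00+5] := {0xdd,0x55,0xc5,0x28,0xa0}
#3 dst[0x20+5] := {0x9a,0x3d,0x39,0x9b,0x01}
#4 dst[0x0a+5] := {0x42,0xba,0xbf,0xdd,0x55}
#5 dst[0x17+4] := {0xba,0xbf,0xdd,0x55}
query mem[0x19]=0xdd, mem[0x10]=0x39, mem[0x02]=0xc5, mem[0x0a]=0x42, mem[0x1a]=0x55

MEM[0x19,0x10,0x02,0x0a,0x1a] = dd 39 c5 42 55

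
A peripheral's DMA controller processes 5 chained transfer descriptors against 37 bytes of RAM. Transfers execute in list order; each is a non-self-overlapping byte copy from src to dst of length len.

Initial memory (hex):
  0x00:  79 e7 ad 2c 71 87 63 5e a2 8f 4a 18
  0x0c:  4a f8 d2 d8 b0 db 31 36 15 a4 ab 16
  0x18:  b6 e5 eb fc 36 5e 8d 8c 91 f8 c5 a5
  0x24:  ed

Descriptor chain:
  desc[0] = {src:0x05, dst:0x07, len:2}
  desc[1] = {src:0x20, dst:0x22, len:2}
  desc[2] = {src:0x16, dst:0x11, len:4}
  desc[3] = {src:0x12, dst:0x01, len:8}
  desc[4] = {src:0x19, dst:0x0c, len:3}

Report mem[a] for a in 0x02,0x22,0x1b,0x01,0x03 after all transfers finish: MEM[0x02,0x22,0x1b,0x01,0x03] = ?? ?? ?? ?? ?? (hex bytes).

  after D0: wrote 2B at 0x07 = 8763
  after D1: wrote 2B at 0x22 = 91f8
  after D2: wrote 4B at 0x11 = ab16b6e5
  after D3: wrote 8B at 0x01 = 16b6e5a4ab16b6e5
  after D4: wrote 3B at 0x0c = e5ebfc
query mem[0x02]=0xb6, mem[0x22]=0x91, mem[0x1b]=0xfc, mem[0x01]=0x16, mem[0x03]=0xe5

MEM[0x02,0x22,0x1b,0x01,0x03] = b6 91 fc 16 e5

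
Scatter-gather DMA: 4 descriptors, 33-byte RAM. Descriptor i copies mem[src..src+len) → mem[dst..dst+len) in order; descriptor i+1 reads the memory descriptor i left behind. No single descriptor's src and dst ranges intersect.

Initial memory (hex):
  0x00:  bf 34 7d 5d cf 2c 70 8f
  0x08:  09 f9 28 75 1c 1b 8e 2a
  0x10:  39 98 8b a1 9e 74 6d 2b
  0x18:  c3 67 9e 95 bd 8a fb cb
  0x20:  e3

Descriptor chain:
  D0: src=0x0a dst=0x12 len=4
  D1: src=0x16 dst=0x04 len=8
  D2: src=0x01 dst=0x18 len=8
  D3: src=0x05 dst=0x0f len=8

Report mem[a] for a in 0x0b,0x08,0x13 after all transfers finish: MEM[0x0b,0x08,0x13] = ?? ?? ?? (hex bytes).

[0] 0x0a->0x12 len=4 : 28 75 1c 1b
[1] 0x16->0x04 len=8 : 6d 2b c3 67 9e 95 bd 8a
[2] 0x01->0x18 len=8 : 34 7d 5d 6d 2b c3 67 9e
[3] 0x05->0x0f len=8 : 2b c3 67 9e 95 bd 8a 1c
query mem[0x0b]=0x8a, mem[0x08]=0x9e, mem[0x13]=0x95

MEM[0x0b,0x08,0x13] = 8a 9e 95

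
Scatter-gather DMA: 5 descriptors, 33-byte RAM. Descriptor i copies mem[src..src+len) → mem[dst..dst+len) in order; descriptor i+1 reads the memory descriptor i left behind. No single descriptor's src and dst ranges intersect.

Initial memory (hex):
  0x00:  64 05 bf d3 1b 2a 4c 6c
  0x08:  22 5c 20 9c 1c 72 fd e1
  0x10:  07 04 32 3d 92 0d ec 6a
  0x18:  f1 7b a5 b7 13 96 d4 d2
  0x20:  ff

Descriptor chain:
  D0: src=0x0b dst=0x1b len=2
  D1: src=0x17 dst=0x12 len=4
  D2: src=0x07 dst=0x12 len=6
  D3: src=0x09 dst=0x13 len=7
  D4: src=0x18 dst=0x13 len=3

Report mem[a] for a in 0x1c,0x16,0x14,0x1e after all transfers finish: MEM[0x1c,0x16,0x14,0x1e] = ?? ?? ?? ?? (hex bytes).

D0: mem[0x1b..0x1c] <- [9c 1c]
D1: mem[0x12..0x15] <- [6a f1 7b a5]
D2: mem[0x12..0x17] <- [6c 22 5c 20 9c 1c]
D3: mem[0x13..0x19] <- [5c 20 9c 1c 72 fd e1]
D4: mem[0x13..0x15] <- [fd e1 a5]
query mem[0x1c]=0x1c, mem[0x16]=0x1c, mem[0x14]=0xe1, mem[0x1e]=0xd4

MEM[0x1c,0x16,0x14,0x1e] = 1c 1c e1 d4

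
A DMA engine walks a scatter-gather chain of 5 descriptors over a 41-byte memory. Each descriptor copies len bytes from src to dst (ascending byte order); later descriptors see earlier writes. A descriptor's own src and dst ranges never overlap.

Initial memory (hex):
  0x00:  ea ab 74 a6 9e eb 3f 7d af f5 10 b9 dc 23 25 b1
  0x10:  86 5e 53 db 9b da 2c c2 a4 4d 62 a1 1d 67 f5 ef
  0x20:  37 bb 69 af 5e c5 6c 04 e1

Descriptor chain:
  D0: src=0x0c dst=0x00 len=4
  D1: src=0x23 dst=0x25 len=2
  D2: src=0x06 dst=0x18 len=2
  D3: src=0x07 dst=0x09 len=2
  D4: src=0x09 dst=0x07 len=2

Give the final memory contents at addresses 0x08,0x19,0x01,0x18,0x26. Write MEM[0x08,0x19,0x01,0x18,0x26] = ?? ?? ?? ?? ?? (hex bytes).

D0: mem[0x00..0x03] <- [dc 23 25 b1]
D1: mem[0x25..0x26] <- [af 5e]
D2: mem[0x18..0x19] <- [3f 7d]
D3: mem[0x09..0x0a] <- [7d af]
D4: mem[0x07..0x08] <- [7d af]
query mem[0x08]=0xaf, mem[0x19]=0x7d, mem[0x01]=0x23, mem[0x18]=0x3f, mem[0x26]=0x5e

MEM[0x08,0x19,0x01,0x18,0x26] = af 7d 23 3f 5e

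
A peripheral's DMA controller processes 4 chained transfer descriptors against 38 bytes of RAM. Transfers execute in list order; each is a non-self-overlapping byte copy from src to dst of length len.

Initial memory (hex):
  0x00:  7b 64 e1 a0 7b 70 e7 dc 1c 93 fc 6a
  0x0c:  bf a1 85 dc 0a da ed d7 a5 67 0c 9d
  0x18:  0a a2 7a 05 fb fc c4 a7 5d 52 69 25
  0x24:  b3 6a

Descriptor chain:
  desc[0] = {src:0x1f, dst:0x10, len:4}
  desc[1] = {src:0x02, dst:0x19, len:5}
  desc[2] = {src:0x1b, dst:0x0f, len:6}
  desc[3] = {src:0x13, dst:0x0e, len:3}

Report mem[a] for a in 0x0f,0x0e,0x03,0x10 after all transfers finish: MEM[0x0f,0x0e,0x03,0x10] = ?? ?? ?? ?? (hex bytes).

MEM[0x0f,0x0e,0x03,0x10] = 5d a7 a0 67

D0: mem[0x10..0x13] <- [a7 5d 52 69]
D1: mem[0x19..0x1d] <- [e1 a0 7b 70 e7]
D2: mem[0x0f..0x14] <- [7b 70 e7 c4 a7 5d]
D3: mem[0x0e..0x10] <- [a7 5d 67]
query mem[0x0f]=0x5d, mem[0x0e]=0xa7, mem[0x03]=0xa0, mem[0x10]=0x67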